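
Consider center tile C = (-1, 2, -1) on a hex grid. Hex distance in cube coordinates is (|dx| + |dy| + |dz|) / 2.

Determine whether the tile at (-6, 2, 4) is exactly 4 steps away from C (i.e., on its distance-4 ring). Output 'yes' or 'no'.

|px - cx| = |-6 - (-1)| = 5
|py - cy| = |2 - 2| = 0
|pz - cz| = |4 - (-1)| = 5
distance = (5+0+5)/2 = 10/2 = 5
radius = 4; distance != radius -> no

Answer: no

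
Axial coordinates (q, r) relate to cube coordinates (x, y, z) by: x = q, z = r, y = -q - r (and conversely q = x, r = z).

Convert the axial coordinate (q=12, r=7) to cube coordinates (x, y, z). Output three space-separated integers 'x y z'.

x = q = 12
z = r = 7
y = -x - z = -(12) - (7) = -19

Answer: 12 -19 7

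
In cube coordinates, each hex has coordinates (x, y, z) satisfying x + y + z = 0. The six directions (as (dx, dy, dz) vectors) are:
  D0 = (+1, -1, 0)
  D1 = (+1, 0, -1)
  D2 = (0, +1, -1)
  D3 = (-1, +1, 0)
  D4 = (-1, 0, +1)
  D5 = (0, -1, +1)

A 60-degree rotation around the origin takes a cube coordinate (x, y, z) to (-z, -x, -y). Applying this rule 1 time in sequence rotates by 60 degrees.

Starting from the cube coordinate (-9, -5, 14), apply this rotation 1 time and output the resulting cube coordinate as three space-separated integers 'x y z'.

Answer: -14 9 5

Derivation:
Start: (-9, -5, 14)
Step 1: (-9, -5, 14) -> (-(14), -(-9), -(-5)) = (-14, 9, 5)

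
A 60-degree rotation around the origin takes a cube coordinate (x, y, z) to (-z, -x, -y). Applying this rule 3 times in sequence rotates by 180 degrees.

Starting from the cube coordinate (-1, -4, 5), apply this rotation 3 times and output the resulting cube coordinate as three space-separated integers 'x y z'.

Start: (-1, -4, 5)
Step 1: (-1, -4, 5) -> (-(5), -(-1), -(-4)) = (-5, 1, 4)
Step 2: (-5, 1, 4) -> (-(4), -(-5), -(1)) = (-4, 5, -1)
Step 3: (-4, 5, -1) -> (-(-1), -(-4), -(5)) = (1, 4, -5)

Answer: 1 4 -5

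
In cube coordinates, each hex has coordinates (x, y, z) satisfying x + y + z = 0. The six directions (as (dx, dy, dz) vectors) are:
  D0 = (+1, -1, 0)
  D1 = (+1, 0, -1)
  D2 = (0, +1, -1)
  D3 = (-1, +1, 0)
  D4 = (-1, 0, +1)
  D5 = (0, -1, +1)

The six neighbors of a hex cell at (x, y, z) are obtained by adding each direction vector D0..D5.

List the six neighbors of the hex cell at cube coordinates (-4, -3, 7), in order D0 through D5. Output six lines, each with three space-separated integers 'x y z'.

Center: (-4, -3, 7). Add each direction:
  D0: (-4, -3, 7) + (1, -1, 0) = (-3, -4, 7)
  D1: (-4, -3, 7) + (1, 0, -1) = (-3, -3, 6)
  D2: (-4, -3, 7) + (0, 1, -1) = (-4, -2, 6)
  D3: (-4, -3, 7) + (-1, 1, 0) = (-5, -2, 7)
  D4: (-4, -3, 7) + (-1, 0, 1) = (-5, -3, 8)
  D5: (-4, -3, 7) + (0, -1, 1) = (-4, -4, 8)

Answer: -3 -4 7
-3 -3 6
-4 -2 6
-5 -2 7
-5 -3 8
-4 -4 8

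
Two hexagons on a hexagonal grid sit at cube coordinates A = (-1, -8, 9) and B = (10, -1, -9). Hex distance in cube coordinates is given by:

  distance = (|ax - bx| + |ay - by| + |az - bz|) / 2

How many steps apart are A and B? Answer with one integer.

|ax - bx| = |-1 - 10| = 11
|ay - by| = |-8 - (-1)| = 7
|az - bz| = |9 - (-9)| = 18
distance = (11 + 7 + 18) / 2 = 36 / 2 = 18

Answer: 18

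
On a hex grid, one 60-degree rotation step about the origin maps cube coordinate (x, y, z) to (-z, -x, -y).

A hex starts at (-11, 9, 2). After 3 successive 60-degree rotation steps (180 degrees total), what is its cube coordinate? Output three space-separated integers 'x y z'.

Answer: 11 -9 -2

Derivation:
Start: (-11, 9, 2)
Step 1: (-11, 9, 2) -> (-(2), -(-11), -(9)) = (-2, 11, -9)
Step 2: (-2, 11, -9) -> (-(-9), -(-2), -(11)) = (9, 2, -11)
Step 3: (9, 2, -11) -> (-(-11), -(9), -(2)) = (11, -9, -2)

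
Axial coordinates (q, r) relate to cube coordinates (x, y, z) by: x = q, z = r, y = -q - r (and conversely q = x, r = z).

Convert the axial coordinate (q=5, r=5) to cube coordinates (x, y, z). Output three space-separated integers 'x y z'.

Answer: 5 -10 5

Derivation:
x = q = 5
z = r = 5
y = -x - z = -(5) - (5) = -10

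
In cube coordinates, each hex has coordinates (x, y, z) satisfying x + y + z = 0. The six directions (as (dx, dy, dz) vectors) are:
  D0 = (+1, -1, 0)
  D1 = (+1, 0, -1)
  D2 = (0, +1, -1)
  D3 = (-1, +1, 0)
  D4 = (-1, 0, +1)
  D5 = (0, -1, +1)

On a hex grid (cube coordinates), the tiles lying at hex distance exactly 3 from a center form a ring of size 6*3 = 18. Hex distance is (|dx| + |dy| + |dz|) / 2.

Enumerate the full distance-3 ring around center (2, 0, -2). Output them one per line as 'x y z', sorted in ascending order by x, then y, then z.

Walk ring at distance 3 from (2, 0, -2):
Start at center + D4*3 = (-1, 0, 1)
  hex 0: (-1, 0, 1)
  hex 1: (0, -1, 1)
  hex 2: (1, -2, 1)
  hex 3: (2, -3, 1)
  hex 4: (3, -3, 0)
  hex 5: (4, -3, -1)
  hex 6: (5, -3, -2)
  hex 7: (5, -2, -3)
  hex 8: (5, -1, -4)
  hex 9: (5, 0, -5)
  hex 10: (4, 1, -5)
  hex 11: (3, 2, -5)
  hex 12: (2, 3, -5)
  hex 13: (1, 3, -4)
  hex 14: (0, 3, -3)
  hex 15: (-1, 3, -2)
  hex 16: (-1, 2, -1)
  hex 17: (-1, 1, 0)
Sorted: 18 hexes.

Answer: -1 0 1
-1 1 0
-1 2 -1
-1 3 -2
0 -1 1
0 3 -3
1 -2 1
1 3 -4
2 -3 1
2 3 -5
3 -3 0
3 2 -5
4 -3 -1
4 1 -5
5 -3 -2
5 -2 -3
5 -1 -4
5 0 -5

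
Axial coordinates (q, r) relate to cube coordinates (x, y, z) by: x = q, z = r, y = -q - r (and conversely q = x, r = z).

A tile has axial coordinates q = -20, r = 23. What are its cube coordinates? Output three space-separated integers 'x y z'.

x = q = -20
z = r = 23
y = -x - z = -(-20) - (23) = -3

Answer: -20 -3 23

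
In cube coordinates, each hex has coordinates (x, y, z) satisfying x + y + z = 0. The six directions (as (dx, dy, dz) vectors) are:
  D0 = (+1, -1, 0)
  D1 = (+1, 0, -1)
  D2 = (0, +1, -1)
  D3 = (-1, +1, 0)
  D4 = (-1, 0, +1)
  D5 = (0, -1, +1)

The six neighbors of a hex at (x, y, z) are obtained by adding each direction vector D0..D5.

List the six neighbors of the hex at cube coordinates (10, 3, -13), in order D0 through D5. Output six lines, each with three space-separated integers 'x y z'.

Center: (10, 3, -13). Add each direction:
  D0: (10, 3, -13) + (1, -1, 0) = (11, 2, -13)
  D1: (10, 3, -13) + (1, 0, -1) = (11, 3, -14)
  D2: (10, 3, -13) + (0, 1, -1) = (10, 4, -14)
  D3: (10, 3, -13) + (-1, 1, 0) = (9, 4, -13)
  D4: (10, 3, -13) + (-1, 0, 1) = (9, 3, -12)
  D5: (10, 3, -13) + (0, -1, 1) = (10, 2, -12)

Answer: 11 2 -13
11 3 -14
10 4 -14
9 4 -13
9 3 -12
10 2 -12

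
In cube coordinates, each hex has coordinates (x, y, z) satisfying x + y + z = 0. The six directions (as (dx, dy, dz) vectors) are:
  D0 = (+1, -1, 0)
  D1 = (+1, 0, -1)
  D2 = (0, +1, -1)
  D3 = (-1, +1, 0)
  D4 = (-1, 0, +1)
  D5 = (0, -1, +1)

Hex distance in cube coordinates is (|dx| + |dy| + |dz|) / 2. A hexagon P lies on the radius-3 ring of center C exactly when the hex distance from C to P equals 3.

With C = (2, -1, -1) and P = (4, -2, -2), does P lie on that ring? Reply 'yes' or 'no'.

|px - cx| = |4 - 2| = 2
|py - cy| = |-2 - (-1)| = 1
|pz - cz| = |-2 - (-1)| = 1
distance = (2+1+1)/2 = 4/2 = 2
radius = 3; distance != radius -> no

Answer: no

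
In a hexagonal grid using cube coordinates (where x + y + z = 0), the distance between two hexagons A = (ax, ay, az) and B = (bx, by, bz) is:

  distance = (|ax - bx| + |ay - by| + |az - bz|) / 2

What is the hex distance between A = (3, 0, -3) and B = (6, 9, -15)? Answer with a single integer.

|ax - bx| = |3 - 6| = 3
|ay - by| = |0 - 9| = 9
|az - bz| = |-3 - (-15)| = 12
distance = (3 + 9 + 12) / 2 = 24 / 2 = 12

Answer: 12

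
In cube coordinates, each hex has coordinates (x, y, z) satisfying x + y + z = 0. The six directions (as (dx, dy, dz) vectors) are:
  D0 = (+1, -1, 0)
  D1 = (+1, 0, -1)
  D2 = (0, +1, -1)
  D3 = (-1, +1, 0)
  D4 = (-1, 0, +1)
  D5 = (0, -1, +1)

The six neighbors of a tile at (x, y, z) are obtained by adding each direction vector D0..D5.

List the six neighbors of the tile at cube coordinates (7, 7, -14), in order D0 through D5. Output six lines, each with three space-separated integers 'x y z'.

Center: (7, 7, -14). Add each direction:
  D0: (7, 7, -14) + (1, -1, 0) = (8, 6, -14)
  D1: (7, 7, -14) + (1, 0, -1) = (8, 7, -15)
  D2: (7, 7, -14) + (0, 1, -1) = (7, 8, -15)
  D3: (7, 7, -14) + (-1, 1, 0) = (6, 8, -14)
  D4: (7, 7, -14) + (-1, 0, 1) = (6, 7, -13)
  D5: (7, 7, -14) + (0, -1, 1) = (7, 6, -13)

Answer: 8 6 -14
8 7 -15
7 8 -15
6 8 -14
6 7 -13
7 6 -13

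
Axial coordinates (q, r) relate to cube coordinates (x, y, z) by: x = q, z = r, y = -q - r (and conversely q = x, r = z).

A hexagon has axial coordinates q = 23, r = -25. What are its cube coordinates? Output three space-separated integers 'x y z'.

x = q = 23
z = r = -25
y = -x - z = -(23) - (-25) = 2

Answer: 23 2 -25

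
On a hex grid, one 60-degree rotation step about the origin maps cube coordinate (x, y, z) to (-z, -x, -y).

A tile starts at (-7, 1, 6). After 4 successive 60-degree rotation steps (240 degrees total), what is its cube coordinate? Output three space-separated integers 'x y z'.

Answer: 6 -7 1

Derivation:
Start: (-7, 1, 6)
Step 1: (-7, 1, 6) -> (-(6), -(-7), -(1)) = (-6, 7, -1)
Step 2: (-6, 7, -1) -> (-(-1), -(-6), -(7)) = (1, 6, -7)
Step 3: (1, 6, -7) -> (-(-7), -(1), -(6)) = (7, -1, -6)
Step 4: (7, -1, -6) -> (-(-6), -(7), -(-1)) = (6, -7, 1)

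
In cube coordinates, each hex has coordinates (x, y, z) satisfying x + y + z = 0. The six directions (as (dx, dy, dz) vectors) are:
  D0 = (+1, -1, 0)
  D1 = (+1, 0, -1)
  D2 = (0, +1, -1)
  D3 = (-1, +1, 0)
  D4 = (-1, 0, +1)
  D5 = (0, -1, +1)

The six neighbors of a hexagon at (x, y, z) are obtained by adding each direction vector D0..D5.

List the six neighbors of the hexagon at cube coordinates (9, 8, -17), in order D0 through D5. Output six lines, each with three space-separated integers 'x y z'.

Answer: 10 7 -17
10 8 -18
9 9 -18
8 9 -17
8 8 -16
9 7 -16

Derivation:
Center: (9, 8, -17). Add each direction:
  D0: (9, 8, -17) + (1, -1, 0) = (10, 7, -17)
  D1: (9, 8, -17) + (1, 0, -1) = (10, 8, -18)
  D2: (9, 8, -17) + (0, 1, -1) = (9, 9, -18)
  D3: (9, 8, -17) + (-1, 1, 0) = (8, 9, -17)
  D4: (9, 8, -17) + (-1, 0, 1) = (8, 8, -16)
  D5: (9, 8, -17) + (0, -1, 1) = (9, 7, -16)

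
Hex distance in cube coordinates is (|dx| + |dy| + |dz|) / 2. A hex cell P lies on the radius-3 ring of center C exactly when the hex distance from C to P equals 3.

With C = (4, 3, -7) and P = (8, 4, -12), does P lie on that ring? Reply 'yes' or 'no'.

Answer: no

Derivation:
|px - cx| = |8 - 4| = 4
|py - cy| = |4 - 3| = 1
|pz - cz| = |-12 - (-7)| = 5
distance = (4+1+5)/2 = 10/2 = 5
radius = 3; distance != radius -> no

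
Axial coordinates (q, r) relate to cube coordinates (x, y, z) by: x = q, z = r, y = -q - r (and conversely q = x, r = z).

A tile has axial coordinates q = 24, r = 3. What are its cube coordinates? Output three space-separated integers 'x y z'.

Answer: 24 -27 3

Derivation:
x = q = 24
z = r = 3
y = -x - z = -(24) - (3) = -27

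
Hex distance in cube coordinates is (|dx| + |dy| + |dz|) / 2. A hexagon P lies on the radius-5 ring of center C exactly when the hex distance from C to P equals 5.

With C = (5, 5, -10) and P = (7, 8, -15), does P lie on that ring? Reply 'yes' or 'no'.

|px - cx| = |7 - 5| = 2
|py - cy| = |8 - 5| = 3
|pz - cz| = |-15 - (-10)| = 5
distance = (2+3+5)/2 = 10/2 = 5
radius = 5; distance == radius -> yes

Answer: yes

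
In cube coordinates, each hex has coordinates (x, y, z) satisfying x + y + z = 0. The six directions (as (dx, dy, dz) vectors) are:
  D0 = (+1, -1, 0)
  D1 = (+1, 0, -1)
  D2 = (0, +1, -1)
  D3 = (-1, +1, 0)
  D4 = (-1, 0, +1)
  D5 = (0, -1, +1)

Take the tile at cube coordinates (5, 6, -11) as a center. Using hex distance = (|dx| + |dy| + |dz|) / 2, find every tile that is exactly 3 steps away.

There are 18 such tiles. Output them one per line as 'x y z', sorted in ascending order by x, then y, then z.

Answer: 2 6 -8
2 7 -9
2 8 -10
2 9 -11
3 5 -8
3 9 -12
4 4 -8
4 9 -13
5 3 -8
5 9 -14
6 3 -9
6 8 -14
7 3 -10
7 7 -14
8 3 -11
8 4 -12
8 5 -13
8 6 -14

Derivation:
Walk ring at distance 3 from (5, 6, -11):
Start at center + D4*3 = (2, 6, -8)
  hex 0: (2, 6, -8)
  hex 1: (3, 5, -8)
  hex 2: (4, 4, -8)
  hex 3: (5, 3, -8)
  hex 4: (6, 3, -9)
  hex 5: (7, 3, -10)
  hex 6: (8, 3, -11)
  hex 7: (8, 4, -12)
  hex 8: (8, 5, -13)
  hex 9: (8, 6, -14)
  hex 10: (7, 7, -14)
  hex 11: (6, 8, -14)
  hex 12: (5, 9, -14)
  hex 13: (4, 9, -13)
  hex 14: (3, 9, -12)
  hex 15: (2, 9, -11)
  hex 16: (2, 8, -10)
  hex 17: (2, 7, -9)
Sorted: 18 hexes.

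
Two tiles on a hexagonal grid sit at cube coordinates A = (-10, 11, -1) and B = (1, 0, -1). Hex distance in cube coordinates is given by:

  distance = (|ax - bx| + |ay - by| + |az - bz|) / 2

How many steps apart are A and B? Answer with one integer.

Answer: 11

Derivation:
|ax - bx| = |-10 - 1| = 11
|ay - by| = |11 - 0| = 11
|az - bz| = |-1 - (-1)| = 0
distance = (11 + 11 + 0) / 2 = 22 / 2 = 11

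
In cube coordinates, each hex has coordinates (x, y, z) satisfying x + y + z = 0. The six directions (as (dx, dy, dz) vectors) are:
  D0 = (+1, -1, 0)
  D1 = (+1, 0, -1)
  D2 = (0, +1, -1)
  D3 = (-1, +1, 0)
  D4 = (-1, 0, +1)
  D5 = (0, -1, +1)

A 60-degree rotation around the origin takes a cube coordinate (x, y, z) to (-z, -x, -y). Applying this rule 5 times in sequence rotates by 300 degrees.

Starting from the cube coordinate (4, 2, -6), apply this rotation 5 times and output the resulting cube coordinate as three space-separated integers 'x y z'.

Start: (4, 2, -6)
Step 1: (4, 2, -6) -> (-(-6), -(4), -(2)) = (6, -4, -2)
Step 2: (6, -4, -2) -> (-(-2), -(6), -(-4)) = (2, -6, 4)
Step 3: (2, -6, 4) -> (-(4), -(2), -(-6)) = (-4, -2, 6)
Step 4: (-4, -2, 6) -> (-(6), -(-4), -(-2)) = (-6, 4, 2)
Step 5: (-6, 4, 2) -> (-(2), -(-6), -(4)) = (-2, 6, -4)

Answer: -2 6 -4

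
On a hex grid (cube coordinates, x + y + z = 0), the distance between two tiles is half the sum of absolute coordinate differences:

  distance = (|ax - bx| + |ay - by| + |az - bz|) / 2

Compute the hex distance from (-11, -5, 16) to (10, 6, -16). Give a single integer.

|ax - bx| = |-11 - 10| = 21
|ay - by| = |-5 - 6| = 11
|az - bz| = |16 - (-16)| = 32
distance = (21 + 11 + 32) / 2 = 64 / 2 = 32

Answer: 32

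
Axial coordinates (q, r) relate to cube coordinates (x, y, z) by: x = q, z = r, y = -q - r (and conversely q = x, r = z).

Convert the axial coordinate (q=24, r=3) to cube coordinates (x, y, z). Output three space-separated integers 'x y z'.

x = q = 24
z = r = 3
y = -x - z = -(24) - (3) = -27

Answer: 24 -27 3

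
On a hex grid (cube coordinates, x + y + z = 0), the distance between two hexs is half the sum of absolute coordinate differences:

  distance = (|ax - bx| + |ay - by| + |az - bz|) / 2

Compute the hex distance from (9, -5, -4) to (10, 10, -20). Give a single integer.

Answer: 16

Derivation:
|ax - bx| = |9 - 10| = 1
|ay - by| = |-5 - 10| = 15
|az - bz| = |-4 - (-20)| = 16
distance = (1 + 15 + 16) / 2 = 32 / 2 = 16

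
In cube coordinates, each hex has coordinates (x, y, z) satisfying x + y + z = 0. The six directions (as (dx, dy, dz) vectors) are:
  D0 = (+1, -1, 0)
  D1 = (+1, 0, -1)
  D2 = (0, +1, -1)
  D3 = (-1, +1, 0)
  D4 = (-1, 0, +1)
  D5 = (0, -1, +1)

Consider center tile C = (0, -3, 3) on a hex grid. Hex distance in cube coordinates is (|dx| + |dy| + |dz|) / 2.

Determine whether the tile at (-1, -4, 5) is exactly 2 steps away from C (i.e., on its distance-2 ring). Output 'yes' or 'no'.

|px - cx| = |-1 - 0| = 1
|py - cy| = |-4 - (-3)| = 1
|pz - cz| = |5 - 3| = 2
distance = (1+1+2)/2 = 4/2 = 2
radius = 2; distance == radius -> yes

Answer: yes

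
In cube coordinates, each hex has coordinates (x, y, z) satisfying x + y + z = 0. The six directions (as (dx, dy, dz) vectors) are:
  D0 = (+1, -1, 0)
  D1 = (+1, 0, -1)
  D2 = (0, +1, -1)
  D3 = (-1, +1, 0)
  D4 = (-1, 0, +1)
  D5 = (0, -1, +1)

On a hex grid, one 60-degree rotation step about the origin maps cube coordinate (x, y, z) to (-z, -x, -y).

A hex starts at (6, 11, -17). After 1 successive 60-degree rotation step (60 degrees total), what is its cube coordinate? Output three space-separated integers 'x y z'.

Answer: 17 -6 -11

Derivation:
Start: (6, 11, -17)
Step 1: (6, 11, -17) -> (-(-17), -(6), -(11)) = (17, -6, -11)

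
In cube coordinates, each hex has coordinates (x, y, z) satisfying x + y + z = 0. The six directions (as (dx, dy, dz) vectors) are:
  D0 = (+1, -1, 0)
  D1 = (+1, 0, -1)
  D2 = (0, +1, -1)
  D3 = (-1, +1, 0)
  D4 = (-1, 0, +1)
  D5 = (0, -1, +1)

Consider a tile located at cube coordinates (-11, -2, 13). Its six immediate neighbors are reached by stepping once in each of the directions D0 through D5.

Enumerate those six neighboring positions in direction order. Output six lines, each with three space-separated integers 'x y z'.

Center: (-11, -2, 13). Add each direction:
  D0: (-11, -2, 13) + (1, -1, 0) = (-10, -3, 13)
  D1: (-11, -2, 13) + (1, 0, -1) = (-10, -2, 12)
  D2: (-11, -2, 13) + (0, 1, -1) = (-11, -1, 12)
  D3: (-11, -2, 13) + (-1, 1, 0) = (-12, -1, 13)
  D4: (-11, -2, 13) + (-1, 0, 1) = (-12, -2, 14)
  D5: (-11, -2, 13) + (0, -1, 1) = (-11, -3, 14)

Answer: -10 -3 13
-10 -2 12
-11 -1 12
-12 -1 13
-12 -2 14
-11 -3 14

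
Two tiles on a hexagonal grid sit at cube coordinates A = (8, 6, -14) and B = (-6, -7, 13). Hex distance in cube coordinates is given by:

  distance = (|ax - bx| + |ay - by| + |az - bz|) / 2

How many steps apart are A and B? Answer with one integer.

Answer: 27

Derivation:
|ax - bx| = |8 - (-6)| = 14
|ay - by| = |6 - (-7)| = 13
|az - bz| = |-14 - 13| = 27
distance = (14 + 13 + 27) / 2 = 54 / 2 = 27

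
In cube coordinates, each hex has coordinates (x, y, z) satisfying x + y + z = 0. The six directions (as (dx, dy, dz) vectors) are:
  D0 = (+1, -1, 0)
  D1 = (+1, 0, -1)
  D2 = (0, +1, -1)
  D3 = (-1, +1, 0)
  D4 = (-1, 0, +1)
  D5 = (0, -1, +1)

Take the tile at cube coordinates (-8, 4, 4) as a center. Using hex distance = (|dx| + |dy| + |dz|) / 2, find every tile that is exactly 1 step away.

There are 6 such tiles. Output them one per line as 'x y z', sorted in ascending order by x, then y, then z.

Answer: -9 4 5
-9 5 4
-8 3 5
-8 5 3
-7 3 4
-7 4 3

Derivation:
Walk ring at distance 1 from (-8, 4, 4):
Start at center + D4*1 = (-9, 4, 5)
  hex 0: (-9, 4, 5)
  hex 1: (-8, 3, 5)
  hex 2: (-7, 3, 4)
  hex 3: (-7, 4, 3)
  hex 4: (-8, 5, 3)
  hex 5: (-9, 5, 4)
Sorted: 6 hexes.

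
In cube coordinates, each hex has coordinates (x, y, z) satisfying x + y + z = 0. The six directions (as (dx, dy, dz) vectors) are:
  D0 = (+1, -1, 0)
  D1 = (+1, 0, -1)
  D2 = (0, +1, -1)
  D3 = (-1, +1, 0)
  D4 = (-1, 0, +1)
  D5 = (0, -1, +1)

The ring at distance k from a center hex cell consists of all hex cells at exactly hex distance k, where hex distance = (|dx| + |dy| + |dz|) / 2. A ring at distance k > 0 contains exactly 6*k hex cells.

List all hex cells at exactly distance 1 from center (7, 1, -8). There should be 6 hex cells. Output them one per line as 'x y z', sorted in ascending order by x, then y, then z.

Walk ring at distance 1 from (7, 1, -8):
Start at center + D4*1 = (6, 1, -7)
  hex 0: (6, 1, -7)
  hex 1: (7, 0, -7)
  hex 2: (8, 0, -8)
  hex 3: (8, 1, -9)
  hex 4: (7, 2, -9)
  hex 5: (6, 2, -8)
Sorted: 6 hexes.

Answer: 6 1 -7
6 2 -8
7 0 -7
7 2 -9
8 0 -8
8 1 -9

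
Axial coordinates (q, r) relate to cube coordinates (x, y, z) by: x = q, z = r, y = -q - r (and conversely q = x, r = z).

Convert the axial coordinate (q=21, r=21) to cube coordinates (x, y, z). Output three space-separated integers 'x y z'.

x = q = 21
z = r = 21
y = -x - z = -(21) - (21) = -42

Answer: 21 -42 21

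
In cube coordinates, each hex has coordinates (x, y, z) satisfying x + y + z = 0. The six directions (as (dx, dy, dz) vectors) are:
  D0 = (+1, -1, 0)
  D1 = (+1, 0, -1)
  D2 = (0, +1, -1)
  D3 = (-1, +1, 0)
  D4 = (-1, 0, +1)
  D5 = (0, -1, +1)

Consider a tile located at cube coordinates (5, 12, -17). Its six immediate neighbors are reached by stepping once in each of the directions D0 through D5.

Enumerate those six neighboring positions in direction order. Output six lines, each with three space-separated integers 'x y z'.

Answer: 6 11 -17
6 12 -18
5 13 -18
4 13 -17
4 12 -16
5 11 -16

Derivation:
Center: (5, 12, -17). Add each direction:
  D0: (5, 12, -17) + (1, -1, 0) = (6, 11, -17)
  D1: (5, 12, -17) + (1, 0, -1) = (6, 12, -18)
  D2: (5, 12, -17) + (0, 1, -1) = (5, 13, -18)
  D3: (5, 12, -17) + (-1, 1, 0) = (4, 13, -17)
  D4: (5, 12, -17) + (-1, 0, 1) = (4, 12, -16)
  D5: (5, 12, -17) + (0, -1, 1) = (5, 11, -16)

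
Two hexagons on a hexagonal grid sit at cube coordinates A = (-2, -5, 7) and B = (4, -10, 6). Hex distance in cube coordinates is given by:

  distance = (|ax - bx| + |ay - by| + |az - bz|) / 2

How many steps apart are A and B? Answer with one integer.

Answer: 6

Derivation:
|ax - bx| = |-2 - 4| = 6
|ay - by| = |-5 - (-10)| = 5
|az - bz| = |7 - 6| = 1
distance = (6 + 5 + 1) / 2 = 12 / 2 = 6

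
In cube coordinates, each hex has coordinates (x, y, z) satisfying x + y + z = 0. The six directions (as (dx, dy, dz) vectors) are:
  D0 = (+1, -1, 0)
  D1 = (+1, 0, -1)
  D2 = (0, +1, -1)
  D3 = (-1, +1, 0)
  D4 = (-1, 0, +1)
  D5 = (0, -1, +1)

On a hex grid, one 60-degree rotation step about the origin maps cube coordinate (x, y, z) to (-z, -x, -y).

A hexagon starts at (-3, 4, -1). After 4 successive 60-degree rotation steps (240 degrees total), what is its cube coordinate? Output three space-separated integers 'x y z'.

Start: (-3, 4, -1)
Step 1: (-3, 4, -1) -> (-(-1), -(-3), -(4)) = (1, 3, -4)
Step 2: (1, 3, -4) -> (-(-4), -(1), -(3)) = (4, -1, -3)
Step 3: (4, -1, -3) -> (-(-3), -(4), -(-1)) = (3, -4, 1)
Step 4: (3, -4, 1) -> (-(1), -(3), -(-4)) = (-1, -3, 4)

Answer: -1 -3 4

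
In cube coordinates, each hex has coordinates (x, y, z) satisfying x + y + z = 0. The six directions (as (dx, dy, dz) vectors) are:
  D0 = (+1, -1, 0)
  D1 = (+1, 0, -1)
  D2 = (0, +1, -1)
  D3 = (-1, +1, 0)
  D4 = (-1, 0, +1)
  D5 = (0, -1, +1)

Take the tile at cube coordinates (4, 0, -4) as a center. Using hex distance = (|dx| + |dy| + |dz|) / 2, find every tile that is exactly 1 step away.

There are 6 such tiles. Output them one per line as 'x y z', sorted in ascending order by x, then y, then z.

Walk ring at distance 1 from (4, 0, -4):
Start at center + D4*1 = (3, 0, -3)
  hex 0: (3, 0, -3)
  hex 1: (4, -1, -3)
  hex 2: (5, -1, -4)
  hex 3: (5, 0, -5)
  hex 4: (4, 1, -5)
  hex 5: (3, 1, -4)
Sorted: 6 hexes.

Answer: 3 0 -3
3 1 -4
4 -1 -3
4 1 -5
5 -1 -4
5 0 -5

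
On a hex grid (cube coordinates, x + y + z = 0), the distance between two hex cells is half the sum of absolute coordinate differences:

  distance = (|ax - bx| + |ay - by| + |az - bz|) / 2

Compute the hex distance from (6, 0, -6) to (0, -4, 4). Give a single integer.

Answer: 10

Derivation:
|ax - bx| = |6 - 0| = 6
|ay - by| = |0 - (-4)| = 4
|az - bz| = |-6 - 4| = 10
distance = (6 + 4 + 10) / 2 = 20 / 2 = 10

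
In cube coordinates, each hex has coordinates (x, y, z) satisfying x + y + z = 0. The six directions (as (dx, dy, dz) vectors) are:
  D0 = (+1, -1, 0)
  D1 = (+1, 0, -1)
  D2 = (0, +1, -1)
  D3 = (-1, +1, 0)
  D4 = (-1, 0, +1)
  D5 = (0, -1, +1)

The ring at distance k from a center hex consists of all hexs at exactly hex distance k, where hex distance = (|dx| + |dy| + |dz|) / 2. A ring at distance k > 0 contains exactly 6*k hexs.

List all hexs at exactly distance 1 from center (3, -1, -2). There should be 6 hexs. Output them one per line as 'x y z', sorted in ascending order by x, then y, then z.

Walk ring at distance 1 from (3, -1, -2):
Start at center + D4*1 = (2, -1, -1)
  hex 0: (2, -1, -1)
  hex 1: (3, -2, -1)
  hex 2: (4, -2, -2)
  hex 3: (4, -1, -3)
  hex 4: (3, 0, -3)
  hex 5: (2, 0, -2)
Sorted: 6 hexes.

Answer: 2 -1 -1
2 0 -2
3 -2 -1
3 0 -3
4 -2 -2
4 -1 -3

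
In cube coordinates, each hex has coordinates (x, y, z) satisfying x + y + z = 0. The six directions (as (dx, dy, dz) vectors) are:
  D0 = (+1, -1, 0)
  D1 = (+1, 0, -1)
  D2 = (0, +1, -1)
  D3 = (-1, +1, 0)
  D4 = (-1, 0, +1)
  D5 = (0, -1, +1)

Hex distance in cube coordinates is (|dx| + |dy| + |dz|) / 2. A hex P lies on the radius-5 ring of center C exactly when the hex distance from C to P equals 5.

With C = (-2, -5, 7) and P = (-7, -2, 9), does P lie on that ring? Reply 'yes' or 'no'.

|px - cx| = |-7 - (-2)| = 5
|py - cy| = |-2 - (-5)| = 3
|pz - cz| = |9 - 7| = 2
distance = (5+3+2)/2 = 10/2 = 5
radius = 5; distance == radius -> yes

Answer: yes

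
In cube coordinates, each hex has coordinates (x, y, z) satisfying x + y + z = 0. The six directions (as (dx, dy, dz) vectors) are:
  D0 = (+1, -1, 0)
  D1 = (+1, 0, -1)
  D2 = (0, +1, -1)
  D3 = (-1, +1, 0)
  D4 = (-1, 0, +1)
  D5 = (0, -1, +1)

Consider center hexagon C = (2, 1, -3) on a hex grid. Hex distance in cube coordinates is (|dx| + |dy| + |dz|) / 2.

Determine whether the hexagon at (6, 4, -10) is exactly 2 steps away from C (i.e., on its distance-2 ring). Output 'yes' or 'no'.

Answer: no

Derivation:
|px - cx| = |6 - 2| = 4
|py - cy| = |4 - 1| = 3
|pz - cz| = |-10 - (-3)| = 7
distance = (4+3+7)/2 = 14/2 = 7
radius = 2; distance != radius -> no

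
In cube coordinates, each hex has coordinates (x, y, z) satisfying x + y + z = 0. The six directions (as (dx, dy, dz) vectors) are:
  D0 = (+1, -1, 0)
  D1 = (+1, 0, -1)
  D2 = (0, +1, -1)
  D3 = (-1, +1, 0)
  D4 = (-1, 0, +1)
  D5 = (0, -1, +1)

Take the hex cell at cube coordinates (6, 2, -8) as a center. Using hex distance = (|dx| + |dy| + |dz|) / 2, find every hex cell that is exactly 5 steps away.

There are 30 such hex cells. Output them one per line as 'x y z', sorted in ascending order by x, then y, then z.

Answer: 1 2 -3
1 3 -4
1 4 -5
1 5 -6
1 6 -7
1 7 -8
2 1 -3
2 7 -9
3 0 -3
3 7 -10
4 -1 -3
4 7 -11
5 -2 -3
5 7 -12
6 -3 -3
6 7 -13
7 -3 -4
7 6 -13
8 -3 -5
8 5 -13
9 -3 -6
9 4 -13
10 -3 -7
10 3 -13
11 -3 -8
11 -2 -9
11 -1 -10
11 0 -11
11 1 -12
11 2 -13

Derivation:
Walk ring at distance 5 from (6, 2, -8):
Start at center + D4*5 = (1, 2, -3)
  hex 0: (1, 2, -3)
  hex 1: (2, 1, -3)
  hex 2: (3, 0, -3)
  hex 3: (4, -1, -3)
  hex 4: (5, -2, -3)
  hex 5: (6, -3, -3)
  hex 6: (7, -3, -4)
  hex 7: (8, -3, -5)
  hex 8: (9, -3, -6)
  hex 9: (10, -3, -7)
  hex 10: (11, -3, -8)
  hex 11: (11, -2, -9)
  hex 12: (11, -1, -10)
  hex 13: (11, 0, -11)
  hex 14: (11, 1, -12)
  hex 15: (11, 2, -13)
  hex 16: (10, 3, -13)
  hex 17: (9, 4, -13)
  hex 18: (8, 5, -13)
  hex 19: (7, 6, -13)
  hex 20: (6, 7, -13)
  hex 21: (5, 7, -12)
  hex 22: (4, 7, -11)
  hex 23: (3, 7, -10)
  hex 24: (2, 7, -9)
  hex 25: (1, 7, -8)
  hex 26: (1, 6, -7)
  hex 27: (1, 5, -6)
  hex 28: (1, 4, -5)
  hex 29: (1, 3, -4)
Sorted: 30 hexes.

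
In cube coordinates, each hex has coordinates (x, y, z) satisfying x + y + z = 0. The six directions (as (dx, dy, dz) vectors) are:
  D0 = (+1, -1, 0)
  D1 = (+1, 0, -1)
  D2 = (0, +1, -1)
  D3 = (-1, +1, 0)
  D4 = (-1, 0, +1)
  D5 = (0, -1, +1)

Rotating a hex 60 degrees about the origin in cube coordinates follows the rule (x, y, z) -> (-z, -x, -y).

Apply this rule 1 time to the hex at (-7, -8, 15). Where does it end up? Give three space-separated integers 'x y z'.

Answer: -15 7 8

Derivation:
Start: (-7, -8, 15)
Step 1: (-7, -8, 15) -> (-(15), -(-7), -(-8)) = (-15, 7, 8)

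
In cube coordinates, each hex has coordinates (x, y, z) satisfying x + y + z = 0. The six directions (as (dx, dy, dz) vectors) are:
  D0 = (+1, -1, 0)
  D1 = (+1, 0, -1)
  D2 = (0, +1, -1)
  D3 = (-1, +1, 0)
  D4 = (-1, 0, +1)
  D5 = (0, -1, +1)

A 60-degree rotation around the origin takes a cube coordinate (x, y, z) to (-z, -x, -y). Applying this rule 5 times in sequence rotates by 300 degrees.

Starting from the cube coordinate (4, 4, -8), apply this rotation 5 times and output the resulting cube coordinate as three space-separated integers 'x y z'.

Answer: -4 8 -4

Derivation:
Start: (4, 4, -8)
Step 1: (4, 4, -8) -> (-(-8), -(4), -(4)) = (8, -4, -4)
Step 2: (8, -4, -4) -> (-(-4), -(8), -(-4)) = (4, -8, 4)
Step 3: (4, -8, 4) -> (-(4), -(4), -(-8)) = (-4, -4, 8)
Step 4: (-4, -4, 8) -> (-(8), -(-4), -(-4)) = (-8, 4, 4)
Step 5: (-8, 4, 4) -> (-(4), -(-8), -(4)) = (-4, 8, -4)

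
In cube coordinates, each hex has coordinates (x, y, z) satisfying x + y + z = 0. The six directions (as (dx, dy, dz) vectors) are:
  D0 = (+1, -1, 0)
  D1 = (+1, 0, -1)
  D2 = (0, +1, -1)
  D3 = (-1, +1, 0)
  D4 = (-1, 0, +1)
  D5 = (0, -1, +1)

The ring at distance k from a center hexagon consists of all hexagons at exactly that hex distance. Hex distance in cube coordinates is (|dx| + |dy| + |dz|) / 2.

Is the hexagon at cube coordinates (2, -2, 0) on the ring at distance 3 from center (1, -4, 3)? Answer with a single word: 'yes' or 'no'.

Answer: yes

Derivation:
|px - cx| = |2 - 1| = 1
|py - cy| = |-2 - (-4)| = 2
|pz - cz| = |0 - 3| = 3
distance = (1+2+3)/2 = 6/2 = 3
radius = 3; distance == radius -> yes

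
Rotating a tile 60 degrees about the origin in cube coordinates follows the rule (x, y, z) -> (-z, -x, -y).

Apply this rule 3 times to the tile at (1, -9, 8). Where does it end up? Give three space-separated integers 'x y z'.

Start: (1, -9, 8)
Step 1: (1, -9, 8) -> (-(8), -(1), -(-9)) = (-8, -1, 9)
Step 2: (-8, -1, 9) -> (-(9), -(-8), -(-1)) = (-9, 8, 1)
Step 3: (-9, 8, 1) -> (-(1), -(-9), -(8)) = (-1, 9, -8)

Answer: -1 9 -8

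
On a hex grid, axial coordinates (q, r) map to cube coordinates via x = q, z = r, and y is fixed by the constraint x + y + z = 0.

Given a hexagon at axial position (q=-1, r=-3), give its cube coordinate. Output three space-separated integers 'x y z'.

Answer: -1 4 -3

Derivation:
x = q = -1
z = r = -3
y = -x - z = -(-1) - (-3) = 4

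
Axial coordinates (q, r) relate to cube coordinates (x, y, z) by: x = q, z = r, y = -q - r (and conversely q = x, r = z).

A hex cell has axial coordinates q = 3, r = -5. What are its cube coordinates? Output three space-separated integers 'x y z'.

Answer: 3 2 -5

Derivation:
x = q = 3
z = r = -5
y = -x - z = -(3) - (-5) = 2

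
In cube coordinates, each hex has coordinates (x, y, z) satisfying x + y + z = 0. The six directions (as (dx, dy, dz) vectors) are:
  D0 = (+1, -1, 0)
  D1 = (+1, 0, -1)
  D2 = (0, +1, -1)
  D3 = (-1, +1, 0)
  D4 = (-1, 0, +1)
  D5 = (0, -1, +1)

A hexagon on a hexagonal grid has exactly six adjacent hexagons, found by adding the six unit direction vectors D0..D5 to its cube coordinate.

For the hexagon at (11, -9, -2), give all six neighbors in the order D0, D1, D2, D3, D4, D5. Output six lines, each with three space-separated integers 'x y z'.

Center: (11, -9, -2). Add each direction:
  D0: (11, -9, -2) + (1, -1, 0) = (12, -10, -2)
  D1: (11, -9, -2) + (1, 0, -1) = (12, -9, -3)
  D2: (11, -9, -2) + (0, 1, -1) = (11, -8, -3)
  D3: (11, -9, -2) + (-1, 1, 0) = (10, -8, -2)
  D4: (11, -9, -2) + (-1, 0, 1) = (10, -9, -1)
  D5: (11, -9, -2) + (0, -1, 1) = (11, -10, -1)

Answer: 12 -10 -2
12 -9 -3
11 -8 -3
10 -8 -2
10 -9 -1
11 -10 -1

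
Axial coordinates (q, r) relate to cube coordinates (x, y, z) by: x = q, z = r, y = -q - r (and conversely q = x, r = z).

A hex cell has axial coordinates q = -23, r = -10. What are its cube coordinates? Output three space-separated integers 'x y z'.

Answer: -23 33 -10

Derivation:
x = q = -23
z = r = -10
y = -x - z = -(-23) - (-10) = 33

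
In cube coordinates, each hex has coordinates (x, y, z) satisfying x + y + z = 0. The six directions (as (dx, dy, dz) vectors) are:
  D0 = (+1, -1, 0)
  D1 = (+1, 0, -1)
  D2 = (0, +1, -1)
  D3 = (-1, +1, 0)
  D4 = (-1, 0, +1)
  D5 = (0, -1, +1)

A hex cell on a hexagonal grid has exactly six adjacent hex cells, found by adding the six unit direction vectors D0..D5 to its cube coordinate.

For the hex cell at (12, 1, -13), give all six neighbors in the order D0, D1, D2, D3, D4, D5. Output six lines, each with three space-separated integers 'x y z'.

Center: (12, 1, -13). Add each direction:
  D0: (12, 1, -13) + (1, -1, 0) = (13, 0, -13)
  D1: (12, 1, -13) + (1, 0, -1) = (13, 1, -14)
  D2: (12, 1, -13) + (0, 1, -1) = (12, 2, -14)
  D3: (12, 1, -13) + (-1, 1, 0) = (11, 2, -13)
  D4: (12, 1, -13) + (-1, 0, 1) = (11, 1, -12)
  D5: (12, 1, -13) + (0, -1, 1) = (12, 0, -12)

Answer: 13 0 -13
13 1 -14
12 2 -14
11 2 -13
11 1 -12
12 0 -12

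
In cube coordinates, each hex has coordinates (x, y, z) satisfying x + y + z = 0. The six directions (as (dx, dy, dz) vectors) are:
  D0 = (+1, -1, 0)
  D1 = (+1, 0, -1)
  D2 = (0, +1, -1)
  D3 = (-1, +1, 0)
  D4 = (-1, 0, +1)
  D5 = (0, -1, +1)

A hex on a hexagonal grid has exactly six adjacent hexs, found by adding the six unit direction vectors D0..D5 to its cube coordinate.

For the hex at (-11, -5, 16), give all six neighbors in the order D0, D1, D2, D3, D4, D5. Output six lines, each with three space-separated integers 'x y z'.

Center: (-11, -5, 16). Add each direction:
  D0: (-11, -5, 16) + (1, -1, 0) = (-10, -6, 16)
  D1: (-11, -5, 16) + (1, 0, -1) = (-10, -5, 15)
  D2: (-11, -5, 16) + (0, 1, -1) = (-11, -4, 15)
  D3: (-11, -5, 16) + (-1, 1, 0) = (-12, -4, 16)
  D4: (-11, -5, 16) + (-1, 0, 1) = (-12, -5, 17)
  D5: (-11, -5, 16) + (0, -1, 1) = (-11, -6, 17)

Answer: -10 -6 16
-10 -5 15
-11 -4 15
-12 -4 16
-12 -5 17
-11 -6 17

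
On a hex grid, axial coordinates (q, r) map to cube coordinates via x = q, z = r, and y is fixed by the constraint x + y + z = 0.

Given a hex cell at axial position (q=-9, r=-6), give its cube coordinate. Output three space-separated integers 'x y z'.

Answer: -9 15 -6

Derivation:
x = q = -9
z = r = -6
y = -x - z = -(-9) - (-6) = 15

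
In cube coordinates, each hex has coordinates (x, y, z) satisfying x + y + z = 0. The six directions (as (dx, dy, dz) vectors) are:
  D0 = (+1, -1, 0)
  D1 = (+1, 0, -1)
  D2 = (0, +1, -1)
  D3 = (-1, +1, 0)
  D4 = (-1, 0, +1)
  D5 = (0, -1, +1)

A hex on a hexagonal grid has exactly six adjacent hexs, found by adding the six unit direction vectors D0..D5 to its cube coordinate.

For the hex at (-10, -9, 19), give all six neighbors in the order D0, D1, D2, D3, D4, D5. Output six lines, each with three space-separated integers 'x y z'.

Center: (-10, -9, 19). Add each direction:
  D0: (-10, -9, 19) + (1, -1, 0) = (-9, -10, 19)
  D1: (-10, -9, 19) + (1, 0, -1) = (-9, -9, 18)
  D2: (-10, -9, 19) + (0, 1, -1) = (-10, -8, 18)
  D3: (-10, -9, 19) + (-1, 1, 0) = (-11, -8, 19)
  D4: (-10, -9, 19) + (-1, 0, 1) = (-11, -9, 20)
  D5: (-10, -9, 19) + (0, -1, 1) = (-10, -10, 20)

Answer: -9 -10 19
-9 -9 18
-10 -8 18
-11 -8 19
-11 -9 20
-10 -10 20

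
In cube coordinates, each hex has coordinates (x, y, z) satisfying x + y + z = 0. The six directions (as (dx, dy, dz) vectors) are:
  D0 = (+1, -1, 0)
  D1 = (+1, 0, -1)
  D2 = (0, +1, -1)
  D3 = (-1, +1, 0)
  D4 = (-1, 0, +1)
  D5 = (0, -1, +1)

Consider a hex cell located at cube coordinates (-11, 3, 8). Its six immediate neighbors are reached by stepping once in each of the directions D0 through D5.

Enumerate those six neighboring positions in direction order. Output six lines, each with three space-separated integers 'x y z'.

Center: (-11, 3, 8). Add each direction:
  D0: (-11, 3, 8) + (1, -1, 0) = (-10, 2, 8)
  D1: (-11, 3, 8) + (1, 0, -1) = (-10, 3, 7)
  D2: (-11, 3, 8) + (0, 1, -1) = (-11, 4, 7)
  D3: (-11, 3, 8) + (-1, 1, 0) = (-12, 4, 8)
  D4: (-11, 3, 8) + (-1, 0, 1) = (-12, 3, 9)
  D5: (-11, 3, 8) + (0, -1, 1) = (-11, 2, 9)

Answer: -10 2 8
-10 3 7
-11 4 7
-12 4 8
-12 3 9
-11 2 9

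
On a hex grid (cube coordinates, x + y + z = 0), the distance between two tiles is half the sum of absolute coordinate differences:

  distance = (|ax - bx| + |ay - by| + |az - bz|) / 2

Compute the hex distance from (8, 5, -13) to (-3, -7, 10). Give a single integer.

Answer: 23

Derivation:
|ax - bx| = |8 - (-3)| = 11
|ay - by| = |5 - (-7)| = 12
|az - bz| = |-13 - 10| = 23
distance = (11 + 12 + 23) / 2 = 46 / 2 = 23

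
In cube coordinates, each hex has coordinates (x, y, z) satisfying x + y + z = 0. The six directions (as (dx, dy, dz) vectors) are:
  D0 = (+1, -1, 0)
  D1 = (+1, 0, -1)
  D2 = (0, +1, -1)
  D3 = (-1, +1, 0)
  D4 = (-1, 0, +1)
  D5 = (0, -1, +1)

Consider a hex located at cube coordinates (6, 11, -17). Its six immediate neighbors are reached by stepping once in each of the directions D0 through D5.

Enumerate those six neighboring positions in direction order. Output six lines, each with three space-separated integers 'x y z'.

Answer: 7 10 -17
7 11 -18
6 12 -18
5 12 -17
5 11 -16
6 10 -16

Derivation:
Center: (6, 11, -17). Add each direction:
  D0: (6, 11, -17) + (1, -1, 0) = (7, 10, -17)
  D1: (6, 11, -17) + (1, 0, -1) = (7, 11, -18)
  D2: (6, 11, -17) + (0, 1, -1) = (6, 12, -18)
  D3: (6, 11, -17) + (-1, 1, 0) = (5, 12, -17)
  D4: (6, 11, -17) + (-1, 0, 1) = (5, 11, -16)
  D5: (6, 11, -17) + (0, -1, 1) = (6, 10, -16)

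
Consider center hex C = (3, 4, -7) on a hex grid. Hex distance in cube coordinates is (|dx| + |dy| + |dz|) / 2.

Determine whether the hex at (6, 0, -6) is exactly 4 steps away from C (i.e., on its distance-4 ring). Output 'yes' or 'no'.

Answer: yes

Derivation:
|px - cx| = |6 - 3| = 3
|py - cy| = |0 - 4| = 4
|pz - cz| = |-6 - (-7)| = 1
distance = (3+4+1)/2 = 8/2 = 4
radius = 4; distance == radius -> yes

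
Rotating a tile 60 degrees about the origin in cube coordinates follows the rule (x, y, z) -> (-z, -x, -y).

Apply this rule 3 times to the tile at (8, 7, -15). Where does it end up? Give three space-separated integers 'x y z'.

Answer: -8 -7 15

Derivation:
Start: (8, 7, -15)
Step 1: (8, 7, -15) -> (-(-15), -(8), -(7)) = (15, -8, -7)
Step 2: (15, -8, -7) -> (-(-7), -(15), -(-8)) = (7, -15, 8)
Step 3: (7, -15, 8) -> (-(8), -(7), -(-15)) = (-8, -7, 15)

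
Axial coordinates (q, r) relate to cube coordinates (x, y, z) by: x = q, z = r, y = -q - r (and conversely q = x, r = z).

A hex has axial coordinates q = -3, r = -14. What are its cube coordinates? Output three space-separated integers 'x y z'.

x = q = -3
z = r = -14
y = -x - z = -(-3) - (-14) = 17

Answer: -3 17 -14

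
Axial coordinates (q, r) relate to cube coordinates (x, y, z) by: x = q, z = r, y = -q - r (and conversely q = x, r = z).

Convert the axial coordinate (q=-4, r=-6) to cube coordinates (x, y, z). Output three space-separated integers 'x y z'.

x = q = -4
z = r = -6
y = -x - z = -(-4) - (-6) = 10

Answer: -4 10 -6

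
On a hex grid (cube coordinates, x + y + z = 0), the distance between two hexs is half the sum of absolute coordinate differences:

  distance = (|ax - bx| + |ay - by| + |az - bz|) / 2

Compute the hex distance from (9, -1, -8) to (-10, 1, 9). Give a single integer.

|ax - bx| = |9 - (-10)| = 19
|ay - by| = |-1 - 1| = 2
|az - bz| = |-8 - 9| = 17
distance = (19 + 2 + 17) / 2 = 38 / 2 = 19

Answer: 19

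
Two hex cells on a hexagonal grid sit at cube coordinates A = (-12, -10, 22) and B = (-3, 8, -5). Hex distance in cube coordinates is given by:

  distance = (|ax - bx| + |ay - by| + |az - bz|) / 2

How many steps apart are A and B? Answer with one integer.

Answer: 27

Derivation:
|ax - bx| = |-12 - (-3)| = 9
|ay - by| = |-10 - 8| = 18
|az - bz| = |22 - (-5)| = 27
distance = (9 + 18 + 27) / 2 = 54 / 2 = 27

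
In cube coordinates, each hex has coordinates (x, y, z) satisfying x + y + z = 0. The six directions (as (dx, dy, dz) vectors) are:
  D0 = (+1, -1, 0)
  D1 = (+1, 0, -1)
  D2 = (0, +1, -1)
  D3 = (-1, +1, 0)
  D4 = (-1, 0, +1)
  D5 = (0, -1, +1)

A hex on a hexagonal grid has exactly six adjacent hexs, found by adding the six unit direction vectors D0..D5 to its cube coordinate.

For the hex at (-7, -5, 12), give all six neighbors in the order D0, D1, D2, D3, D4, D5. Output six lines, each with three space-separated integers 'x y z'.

Answer: -6 -6 12
-6 -5 11
-7 -4 11
-8 -4 12
-8 -5 13
-7 -6 13

Derivation:
Center: (-7, -5, 12). Add each direction:
  D0: (-7, -5, 12) + (1, -1, 0) = (-6, -6, 12)
  D1: (-7, -5, 12) + (1, 0, -1) = (-6, -5, 11)
  D2: (-7, -5, 12) + (0, 1, -1) = (-7, -4, 11)
  D3: (-7, -5, 12) + (-1, 1, 0) = (-8, -4, 12)
  D4: (-7, -5, 12) + (-1, 0, 1) = (-8, -5, 13)
  D5: (-7, -5, 12) + (0, -1, 1) = (-7, -6, 13)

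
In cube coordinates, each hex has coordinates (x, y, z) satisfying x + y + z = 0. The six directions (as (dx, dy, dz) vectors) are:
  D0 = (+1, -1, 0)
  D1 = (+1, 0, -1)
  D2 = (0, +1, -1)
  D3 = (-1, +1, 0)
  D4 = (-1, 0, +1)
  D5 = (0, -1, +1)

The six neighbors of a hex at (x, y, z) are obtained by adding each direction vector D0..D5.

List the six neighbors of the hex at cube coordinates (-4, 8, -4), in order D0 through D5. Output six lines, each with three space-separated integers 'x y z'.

Center: (-4, 8, -4). Add each direction:
  D0: (-4, 8, -4) + (1, -1, 0) = (-3, 7, -4)
  D1: (-4, 8, -4) + (1, 0, -1) = (-3, 8, -5)
  D2: (-4, 8, -4) + (0, 1, -1) = (-4, 9, -5)
  D3: (-4, 8, -4) + (-1, 1, 0) = (-5, 9, -4)
  D4: (-4, 8, -4) + (-1, 0, 1) = (-5, 8, -3)
  D5: (-4, 8, -4) + (0, -1, 1) = (-4, 7, -3)

Answer: -3 7 -4
-3 8 -5
-4 9 -5
-5 9 -4
-5 8 -3
-4 7 -3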